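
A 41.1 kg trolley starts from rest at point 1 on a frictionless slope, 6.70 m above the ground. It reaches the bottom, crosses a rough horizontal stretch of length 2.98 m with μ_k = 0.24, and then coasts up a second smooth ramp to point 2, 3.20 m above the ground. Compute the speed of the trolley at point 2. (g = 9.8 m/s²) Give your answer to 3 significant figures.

v = 7.39 m/s

Energy at 1: mgh₁ = (41.1)(9.8)(6.70) = 2698.6 J
Friction loss: W_f = μ_k mg d = 288.1 J
At 2: ½mv² + mgh₂ = mgh₁ − W_f
½mv² = 2698.6 − 288.1 − 1288.9 = 1121.7 J
v = √(2 × 1121.7/41.1) = 7.388 m/s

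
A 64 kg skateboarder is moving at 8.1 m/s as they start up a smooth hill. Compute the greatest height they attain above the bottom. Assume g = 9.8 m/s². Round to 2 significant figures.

By energy conservation, ½mv² = mgh
h = v²/(2g) = 8.1²/(2 × 9.8) = 3.347 m

h = 3.3 m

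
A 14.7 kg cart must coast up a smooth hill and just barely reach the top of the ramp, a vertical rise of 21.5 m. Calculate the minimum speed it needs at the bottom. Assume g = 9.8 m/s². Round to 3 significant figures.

At the top it is momentarily at rest, so all KE converts to PE: ½mv² = mgh
v = √(2gh) = √(2 × 9.8 × 21.5) = 20.53 m/s

v = 20.5 m/s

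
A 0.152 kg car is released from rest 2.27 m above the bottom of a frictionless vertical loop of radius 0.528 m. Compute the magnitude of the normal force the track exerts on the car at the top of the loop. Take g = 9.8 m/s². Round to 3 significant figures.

Energy from release to top (height 2r): mgh = ½mv_top² + mg(2r)
v_top² = 2g(h − 2r) = 2(9.8)(2.27 − 1.056) = 23.794 m²/s²
At the top, both N and weight point toward the centre: N + mg = mv_top²/r
N = m(v_top²/r − g) = 0.152(23.794/0.528 − 9.8) = 5.360 N

N = 5.36 N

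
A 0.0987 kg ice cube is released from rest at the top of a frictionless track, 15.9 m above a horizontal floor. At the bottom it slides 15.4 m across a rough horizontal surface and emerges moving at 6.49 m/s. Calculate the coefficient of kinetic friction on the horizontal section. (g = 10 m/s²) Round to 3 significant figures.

Energy bookkeeping (friction removes W_f = μ_k N d):
mgh = ½mv² + μ_k m g d
mgh = 15.693 J; ½mv² = 2.0786 J
W_f = 15.693 − 2.0786 = 13.61 J
μ_k = W_f/(mg·d) = 13.61/(0.9870 × 15.4) = 0.8957

μ_k = 0.896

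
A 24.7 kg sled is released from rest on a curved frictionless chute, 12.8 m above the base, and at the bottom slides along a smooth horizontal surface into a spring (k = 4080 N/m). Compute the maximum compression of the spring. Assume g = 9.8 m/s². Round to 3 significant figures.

At max compression the sled is momentarily at rest: mgh = ½kx²
x = √(2mgh/k) = √(2 × 24.7 × 9.8 × 12.8 / 4080) = 1.232 m

x = 1.23 m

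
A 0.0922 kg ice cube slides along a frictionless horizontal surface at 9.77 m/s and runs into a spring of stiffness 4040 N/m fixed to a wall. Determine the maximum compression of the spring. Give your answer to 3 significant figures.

All KE is stored as spring PE at maximum compression: ½mv² = ½kx²
x = v√(m/k) = 9.77 × √(0.0922/4040) = 0.04667 m

x = 0.0467 m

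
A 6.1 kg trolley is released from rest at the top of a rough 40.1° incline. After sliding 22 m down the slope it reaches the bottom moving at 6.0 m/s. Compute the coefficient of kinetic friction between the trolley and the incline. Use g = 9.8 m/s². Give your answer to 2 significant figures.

μ_k = 0.73

Energy balance down the incline: mg L sinθ − ½mv² = μ_k (mg cosθ) L
mgL sinθ = 847.13 J; ½mv² = 109.80 J
W_f = 847.13 − 109.80 = 737.3 J
μ_k = W_f/(mg cosθ · L) = 737.3/(45.73 × 22) = 0.7329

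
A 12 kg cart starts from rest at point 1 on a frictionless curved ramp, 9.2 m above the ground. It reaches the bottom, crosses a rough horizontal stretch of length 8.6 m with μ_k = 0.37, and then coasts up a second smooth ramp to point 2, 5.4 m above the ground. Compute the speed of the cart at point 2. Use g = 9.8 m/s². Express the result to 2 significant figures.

Energy at 1: mgh₁ = (12)(9.8)(9.2) = 1081.9 J
Friction loss: W_f = μ_k mg d = 374.2 J
At 2: ½mv² + mgh₂ = mgh₁ − W_f
½mv² = 1081.9 − 374.2 − 635.04 = 72.677 J
v = √(2 × 72.677/12) = 3.480 m/s

v = 3.5 m/s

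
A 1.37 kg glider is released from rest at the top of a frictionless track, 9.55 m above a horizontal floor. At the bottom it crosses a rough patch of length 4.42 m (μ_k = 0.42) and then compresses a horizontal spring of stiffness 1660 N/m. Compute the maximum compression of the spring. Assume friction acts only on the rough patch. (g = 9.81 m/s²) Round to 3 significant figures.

Initial energy: E₁ = mgh = (1.37)(9.81)(9.55) = 128.35 J
Friction removes W_f = μ_k mg d = (0.42)(1.37)(9.81)(4.42) = 24.95 J
Energy reaching the spring: E = 128.35 − 24.95 = 103.40 J
At max compression ½kx² = E ⇒ x = √(2E/k) = √(2 × 103.40/1660) = 0.3530 m

x = 0.353 m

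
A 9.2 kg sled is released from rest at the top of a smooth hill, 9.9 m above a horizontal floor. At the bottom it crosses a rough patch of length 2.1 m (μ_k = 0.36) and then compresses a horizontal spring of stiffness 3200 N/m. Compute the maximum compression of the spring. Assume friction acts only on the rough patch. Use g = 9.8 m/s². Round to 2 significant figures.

x = 0.72 m

Initial energy: E₁ = mgh = (9.2)(9.8)(9.9) = 892.58 J
Friction removes W_f = μ_k mg d = (0.36)(9.2)(9.8)(2.1) = 68.16 J
Energy reaching the spring: E = 892.58 − 68.16 = 824.42 J
At max compression ½kx² = E ⇒ x = √(2E/k) = √(2 × 824.42/3200) = 0.7178 m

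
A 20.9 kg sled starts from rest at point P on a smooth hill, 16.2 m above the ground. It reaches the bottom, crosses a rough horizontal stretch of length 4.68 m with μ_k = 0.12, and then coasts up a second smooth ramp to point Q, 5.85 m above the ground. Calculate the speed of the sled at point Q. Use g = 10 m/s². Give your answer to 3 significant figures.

Energy at P: mgh₁ = (20.9)(10)(16.2) = 3385.8 J
Friction loss: W_f = μ_k mg d = 117.4 J
At Q: ½mv² + mgh₂ = mgh₁ − W_f
½mv² = 3385.8 − 117.4 − 1222.6 = 2045.8 J
v = √(2 × 2045.8/20.9) = 13.99 m/s

v = 14.0 m/s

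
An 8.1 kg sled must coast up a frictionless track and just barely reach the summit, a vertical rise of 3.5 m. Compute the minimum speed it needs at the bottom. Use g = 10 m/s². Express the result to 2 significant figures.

v = 8.4 m/s

At the top it is momentarily at rest, so all KE converts to PE: ½mv² = mgh
v = √(2gh) = √(2 × 10 × 3.5) = 8.367 m/s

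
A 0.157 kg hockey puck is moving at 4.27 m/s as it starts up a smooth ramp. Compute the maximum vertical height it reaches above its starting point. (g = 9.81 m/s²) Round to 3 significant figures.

h = 0.929 m

By energy conservation, ½mv² = mgh
h = v²/(2g) = 4.27²/(2 × 9.81) = 0.9293 m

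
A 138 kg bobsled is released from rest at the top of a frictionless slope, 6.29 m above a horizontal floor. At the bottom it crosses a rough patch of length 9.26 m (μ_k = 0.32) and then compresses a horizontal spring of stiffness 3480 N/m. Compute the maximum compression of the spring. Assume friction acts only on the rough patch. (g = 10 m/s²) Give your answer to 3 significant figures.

Initial energy: E₁ = mgh = (138)(10)(6.29) = 8680.2 J
Friction removes W_f = μ_k mg d = (0.32)(138)(10)(9.26) = 4089 J
Energy reaching the spring: E = 8680.2 − 4089 = 4591.0 J
At max compression ½kx² = E ⇒ x = √(2E/k) = √(2 × 4591.0/3480) = 1.624 m

x = 1.62 m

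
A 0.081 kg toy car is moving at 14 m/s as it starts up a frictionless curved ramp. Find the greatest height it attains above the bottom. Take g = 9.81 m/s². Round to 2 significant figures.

Setting KE at the bottom equal to PE gained: ½mv² = mgh
h = v²/(2g) = 14²/(2 × 9.81) = 9.990 m

h = 10 m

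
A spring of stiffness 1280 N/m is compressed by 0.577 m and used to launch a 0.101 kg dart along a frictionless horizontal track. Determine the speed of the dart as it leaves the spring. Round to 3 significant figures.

The dart leaves the spring when the spring is at natural length, so ½kx² = ½mv²
v = x√(k/m) = 0.577 × √(1280/0.101) = 64.96 m/s

v = 65.0 m/s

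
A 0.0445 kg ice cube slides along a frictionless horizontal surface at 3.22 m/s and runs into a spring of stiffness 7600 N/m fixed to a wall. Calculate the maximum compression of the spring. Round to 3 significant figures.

At max compression the cube is momentarily at rest: ½mv² = ½kx²
x = v√(m/k) = 3.22 × √(0.0445/7600) = 0.007792 m

x = 0.00779 m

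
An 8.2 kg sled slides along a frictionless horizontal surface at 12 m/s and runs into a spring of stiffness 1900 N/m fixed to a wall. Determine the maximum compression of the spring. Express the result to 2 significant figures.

At max compression the sled is momentarily at rest: ½mv² = ½kx²
x = v√(m/k) = 12 × √(8.2/1900) = 0.7883 m

x = 0.79 m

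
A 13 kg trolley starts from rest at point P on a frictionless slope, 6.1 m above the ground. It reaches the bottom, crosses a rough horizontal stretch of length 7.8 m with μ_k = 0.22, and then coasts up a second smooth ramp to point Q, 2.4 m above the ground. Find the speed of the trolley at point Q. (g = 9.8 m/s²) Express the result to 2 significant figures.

v = 6.2 m/s

Energy at P: mgh₁ = (13)(9.8)(6.1) = 777.14 J
Friction loss: W_f = μ_k mg d = 218.6 J
At Q: ½mv² + mgh₂ = mgh₁ − W_f
½mv² = 777.14 − 218.6 − 305.76 = 252.76 J
v = √(2 × 252.76/13) = 6.236 m/s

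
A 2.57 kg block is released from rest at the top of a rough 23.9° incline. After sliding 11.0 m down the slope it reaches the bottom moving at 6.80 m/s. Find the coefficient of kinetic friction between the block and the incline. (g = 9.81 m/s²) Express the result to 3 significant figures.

Energy balance down the incline: mg L sinθ − ½mv² = μ_k (mg cosθ) L
mgL sinθ = 112.36 J; ½mv² = 59.418 J
W_f = 112.36 − 59.418 = 52.94 J
μ_k = W_f/(mg cosθ · L) = 52.94/(23.05 × 11.0) = 0.2088

μ_k = 0.209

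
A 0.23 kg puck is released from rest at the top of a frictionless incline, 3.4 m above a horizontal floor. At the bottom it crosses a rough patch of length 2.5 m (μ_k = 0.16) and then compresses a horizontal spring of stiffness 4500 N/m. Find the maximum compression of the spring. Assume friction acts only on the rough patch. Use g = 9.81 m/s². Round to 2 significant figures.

Initial energy: E₁ = mgh = (0.23)(9.81)(3.4) = 7.6714 J
Friction removes W_f = μ_k mg d = (0.16)(0.23)(9.81)(2.5) = 0.9025 J
Energy reaching the spring: E = 7.6714 − 0.9025 = 6.7689 J
At max compression ½kx² = E ⇒ x = √(2E/k) = √(2 × 6.7689/4500) = 0.05485 m

x = 0.055 m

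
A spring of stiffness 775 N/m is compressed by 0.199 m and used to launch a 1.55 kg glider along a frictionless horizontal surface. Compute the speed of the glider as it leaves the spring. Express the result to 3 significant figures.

Conservation of energy: ½kx² = ½mv²
v = x√(k/m) = 0.199 × √(775/1.55) = 4.450 m/s

v = 4.45 m/s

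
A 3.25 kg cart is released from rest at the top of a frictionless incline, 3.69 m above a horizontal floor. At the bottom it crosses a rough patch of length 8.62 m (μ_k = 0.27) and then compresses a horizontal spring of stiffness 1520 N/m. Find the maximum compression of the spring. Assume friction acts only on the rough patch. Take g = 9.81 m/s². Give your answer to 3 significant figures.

x = 0.239 m

Initial energy: E₁ = mgh = (3.25)(9.81)(3.69) = 117.65 J
Friction removes W_f = μ_k mg d = (0.27)(3.25)(9.81)(8.62) = 74.20 J
Energy reaching the spring: E = 117.65 − 74.20 = 43.443 J
At max compression ½kx² = E ⇒ x = √(2E/k) = √(2 × 43.443/1520) = 0.2391 m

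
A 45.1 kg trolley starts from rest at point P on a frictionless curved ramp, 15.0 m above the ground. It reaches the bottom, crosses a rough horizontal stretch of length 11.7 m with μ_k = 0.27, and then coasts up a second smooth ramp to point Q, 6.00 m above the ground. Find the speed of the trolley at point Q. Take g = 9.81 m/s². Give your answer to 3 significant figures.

Energy at P: mgh₁ = (45.1)(9.81)(15.0) = 6636.5 J
Friction loss: W_f = μ_k mg d = 1398 J
At Q: ½mv² + mgh₂ = mgh₁ − W_f
½mv² = 6636.5 − 1398 − 2654.6 = 2584.2 J
v = √(2 × 2584.2/45.1) = 10.71 m/s

v = 10.7 m/s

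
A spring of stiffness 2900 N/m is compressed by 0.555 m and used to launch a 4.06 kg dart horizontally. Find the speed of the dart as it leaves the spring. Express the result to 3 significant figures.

v = 14.8 m/s

Spring PE converts entirely to kinetic energy: ½kx² = ½mv²
v = x√(k/m) = 0.555 × √(2900/4.06) = 14.83 m/s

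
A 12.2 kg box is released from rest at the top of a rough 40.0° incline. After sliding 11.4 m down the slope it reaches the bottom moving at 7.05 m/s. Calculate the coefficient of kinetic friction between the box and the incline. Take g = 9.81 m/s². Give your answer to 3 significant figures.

mgh = ½mv² + μ_k (mg cosθ) L, with h = L sinθ
mgL sinθ = 877.00 J; ½mv² = 303.19 J
W_f = 877.00 − 303.19 = 573.8 J
μ_k = W_f/(mg cosθ · L) = 573.8/(91.68 × 11.4) = 0.5490

μ_k = 0.549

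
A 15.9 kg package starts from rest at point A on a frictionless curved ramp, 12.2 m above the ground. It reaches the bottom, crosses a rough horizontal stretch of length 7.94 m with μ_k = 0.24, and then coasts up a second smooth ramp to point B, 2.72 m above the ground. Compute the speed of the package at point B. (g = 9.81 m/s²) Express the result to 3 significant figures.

v = 12.2 m/s

Energy at A: mgh₁ = (15.9)(9.81)(12.2) = 1902.9 J
Friction loss: W_f = μ_k mg d = 297.2 J
At B: ½mv² + mgh₂ = mgh₁ − W_f
½mv² = 1902.9 − 297.2 − 424.26 = 1181.4 J
v = √(2 × 1181.4/15.9) = 12.19 m/s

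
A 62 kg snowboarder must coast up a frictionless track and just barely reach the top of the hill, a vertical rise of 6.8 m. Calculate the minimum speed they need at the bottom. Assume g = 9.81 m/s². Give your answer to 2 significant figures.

v = 12 m/s

At the top they are momentarily at rest, so all KE converts to PE: ½mv² = mgh
v = √(2gh) = √(2 × 9.81 × 6.8) = 11.55 m/s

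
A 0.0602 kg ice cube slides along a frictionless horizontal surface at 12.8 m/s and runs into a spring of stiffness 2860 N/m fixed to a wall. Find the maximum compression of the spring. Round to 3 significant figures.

All KE is stored as spring PE at maximum compression: ½mv² = ½kx²
x = v√(m/k) = 12.8 × √(0.0602/2860) = 0.05873 m

x = 0.0587 m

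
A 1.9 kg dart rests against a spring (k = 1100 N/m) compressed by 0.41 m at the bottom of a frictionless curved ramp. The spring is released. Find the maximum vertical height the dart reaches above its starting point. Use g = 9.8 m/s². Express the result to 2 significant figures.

h = 5.0 m

At maximum height the dart is at rest, so ½kx² = mgh
h = kx²/(2mg) = (1100)(0.41)²/(2 × 1.9 × 9.8) = 4.965 m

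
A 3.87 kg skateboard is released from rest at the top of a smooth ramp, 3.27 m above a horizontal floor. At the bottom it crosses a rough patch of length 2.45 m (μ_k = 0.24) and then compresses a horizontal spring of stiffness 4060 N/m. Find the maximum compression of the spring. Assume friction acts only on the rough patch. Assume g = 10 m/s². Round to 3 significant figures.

Initial energy: E₁ = mgh = (3.87)(10)(3.27) = 126.55 J
Friction removes W_f = μ_k mg d = (0.24)(3.87)(10)(2.45) = 22.76 J
Energy reaching the spring: E = 126.55 − 22.76 = 103.79 J
At max compression ½kx² = E ⇒ x = √(2E/k) = √(2 × 103.79/4060) = 0.2261 m

x = 0.226 m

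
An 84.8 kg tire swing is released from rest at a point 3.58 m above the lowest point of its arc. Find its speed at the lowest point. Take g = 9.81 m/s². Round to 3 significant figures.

Mechanical energy is conserved (no friction): mgh = ½mv²
v = √(2gh) = √(2 × 9.81 × 3.58) = √70.240 = 8.381 m/s

v = 8.38 m/s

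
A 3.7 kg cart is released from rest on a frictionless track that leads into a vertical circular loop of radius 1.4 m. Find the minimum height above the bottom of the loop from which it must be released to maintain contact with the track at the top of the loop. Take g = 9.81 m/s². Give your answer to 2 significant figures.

h = 3.5 m

At the top, for minimum speed gravity alone supplies the centripetal force: mg = mv_top²/r ⇒ v_top² = gr = 13.73 m²/s²
Energy conservation from release height h to the top (height 2r): mgh = ½mv_top² + mg(2r)
h = v_top²/(2g) + 2r = r/2 + 2r = 5r/2 = 3.500 m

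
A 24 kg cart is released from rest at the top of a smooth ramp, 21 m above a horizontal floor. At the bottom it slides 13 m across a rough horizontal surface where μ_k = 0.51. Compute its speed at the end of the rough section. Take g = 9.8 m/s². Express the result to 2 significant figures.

v = 17 m/s

Energy at the top = energy at the end + work done against friction:
mgh = ½mv² + μ_k m g d
W_f = μ_k mg d = (0.51)(24)(9.8)(13) = 1559 J
½mv² = mgh − W_f = 4939.2 − 1559 = 3379.8 J
v = √(2 × 3379.8/24) = 16.78 m/s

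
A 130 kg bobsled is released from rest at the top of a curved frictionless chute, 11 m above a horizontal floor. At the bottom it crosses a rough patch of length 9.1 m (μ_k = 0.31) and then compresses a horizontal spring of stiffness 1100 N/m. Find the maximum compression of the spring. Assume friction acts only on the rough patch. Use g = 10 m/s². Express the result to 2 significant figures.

x = 4.4 m

Initial energy: E₁ = mgh = (130)(10)(11) = 14300 J
Friction removes W_f = μ_k mg d = (0.31)(130)(10)(9.1) = 3667 J
Energy reaching the spring: E = 14300 − 3667 = 10633 J
At max compression ½kx² = E ⇒ x = √(2E/k) = √(2 × 10633/1100) = 4.397 m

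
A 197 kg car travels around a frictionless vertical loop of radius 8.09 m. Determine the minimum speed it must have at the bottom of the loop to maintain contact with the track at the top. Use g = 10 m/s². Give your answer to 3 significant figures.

v = 20.1 m/s

At the top: mg = mv_top²/r ⇒ v_top² = gr = 80.90 m²/s²
Energy from bottom to top (height 2r): ½mv_bot² = ½mv_top² + mg(2r)
v_bot² = gr + 4gr = 5gr = 404.5
v_bot = √(5gr) = 20.11 m/s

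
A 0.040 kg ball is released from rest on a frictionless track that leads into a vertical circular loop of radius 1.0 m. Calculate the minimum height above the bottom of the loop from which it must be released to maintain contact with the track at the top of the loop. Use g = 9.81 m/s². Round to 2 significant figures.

At the top, for minimum speed gravity alone supplies the centripetal force: mg = mv_top²/r ⇒ v_top² = gr = 9.810 m²/s²
Energy conservation from release height h to the top (height 2r): mgh = ½mv_top² + mg(2r)
h = v_top²/(2g) + 2r = r/2 + 2r = 5r/2 = 2.500 m

h = 2.5 m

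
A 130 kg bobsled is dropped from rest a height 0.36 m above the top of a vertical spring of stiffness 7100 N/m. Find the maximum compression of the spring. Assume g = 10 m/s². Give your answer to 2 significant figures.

x = 0.59 m

Let x be the compression. The total drop is H + x, and the bobsled is instantaneously at rest at max compression, so energy conservation gives:
mg(H + x) = ½kx²
½(7100)x² − (130)(10)x − (130)(10)(0.36) = 0
3550x² − 1300x − 468.0 = 0
x = [1300 + √(1.690e+06 + 6.6456e+06)]/(2 × 3550) = 0.5897 m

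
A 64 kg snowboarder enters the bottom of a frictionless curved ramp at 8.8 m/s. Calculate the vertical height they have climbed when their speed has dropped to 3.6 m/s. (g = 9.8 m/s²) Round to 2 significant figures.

h = 3.3 m

Conservation of energy: ½mv₁² = ½mv₂² + mgh
h = (v₁² − v₂²)/(2g) = (8.8² − 3.6²)/(2 × 9.8) = 3.290 m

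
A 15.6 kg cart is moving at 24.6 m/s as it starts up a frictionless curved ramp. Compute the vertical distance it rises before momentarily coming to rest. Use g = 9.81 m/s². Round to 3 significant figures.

Setting KE at the bottom equal to PE gained: ½mv² = mgh
h = v²/(2g) = 24.6²/(2 × 9.81) = 30.84 m

h = 30.8 m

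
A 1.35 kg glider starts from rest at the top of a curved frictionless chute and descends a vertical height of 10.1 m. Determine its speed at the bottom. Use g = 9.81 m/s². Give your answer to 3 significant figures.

By conservation of mechanical energy, mgh = ½mv²
The mass cancels from both sides.
v = √(2gh) = √(2 × 9.81 × 10.1) = √198.16 = 14.08 m/s

v = 14.1 m/s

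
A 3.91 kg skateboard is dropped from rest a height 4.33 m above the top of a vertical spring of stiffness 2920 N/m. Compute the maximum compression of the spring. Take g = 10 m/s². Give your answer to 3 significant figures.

Measuring PE from the top of the relaxed spring, at max compression the skateboard has dropped H + x with zero KE, so:
mg(H + x) = ½kx²
½(2920)x² − (3.91)(10)x − (3.91)(10)(4.33) = 0
1460x² − 39.10x − 169.3 = 0
x = [39.10 + √(1529 + 988730)]/(2 × 1460) = 0.3542 m

x = 0.354 m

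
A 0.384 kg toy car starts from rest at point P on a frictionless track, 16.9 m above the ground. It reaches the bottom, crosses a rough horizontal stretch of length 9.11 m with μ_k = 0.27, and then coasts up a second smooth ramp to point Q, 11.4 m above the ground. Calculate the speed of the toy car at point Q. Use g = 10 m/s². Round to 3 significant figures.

Energy at P: mgh₁ = (0.384)(10)(16.9) = 64.896 J
Friction loss: W_f = μ_k mg d = 9.445 J
At Q: ½mv² + mgh₂ = mgh₁ − W_f
½mv² = 64.896 − 9.445 − 43.776 = 11.675 J
v = √(2 × 11.675/0.384) = 7.798 m/s

v = 7.80 m/s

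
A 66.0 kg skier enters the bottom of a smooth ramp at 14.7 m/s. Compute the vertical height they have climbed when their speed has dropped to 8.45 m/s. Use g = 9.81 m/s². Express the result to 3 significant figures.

h = 7.37 m

Energy balance between the two points: ½mv₁² = ½mv₂² + mgh
h = (v₁² − v₂²)/(2g) = (14.7² − 8.45²)/(2 × 9.81) = 7.374 m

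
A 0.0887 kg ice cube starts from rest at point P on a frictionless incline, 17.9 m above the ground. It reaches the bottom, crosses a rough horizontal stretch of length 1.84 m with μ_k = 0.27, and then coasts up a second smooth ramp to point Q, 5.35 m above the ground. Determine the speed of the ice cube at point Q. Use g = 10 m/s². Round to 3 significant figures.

Energy at P: mgh₁ = (0.0887)(10)(17.9) = 15.877 J
Friction loss: W_f = μ_k mg d = 0.4407 J
At Q: ½mv² + mgh₂ = mgh₁ − W_f
½mv² = 15.877 − 0.4407 − 4.7454 = 10.691 J
v = √(2 × 10.691/0.0887) = 15.53 m/s

v = 15.5 m/s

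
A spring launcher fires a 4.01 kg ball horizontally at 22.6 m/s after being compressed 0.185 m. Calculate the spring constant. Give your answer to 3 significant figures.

k = 59800 N/m

Spring PE at full compression equals KE at release: ½kx² = ½mv²
k = mv²/x² = (4.01)(22.6)²/(0.185)² = 59844 N/m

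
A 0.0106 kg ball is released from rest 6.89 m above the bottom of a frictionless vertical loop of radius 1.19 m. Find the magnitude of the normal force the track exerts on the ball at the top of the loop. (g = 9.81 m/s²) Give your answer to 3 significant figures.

N = 0.684 N

Energy from release to top (height 2r): mgh = ½mv_top² + mg(2r)
v_top² = 2g(h − 2r) = 2(9.81)(6.89 − 2.380) = 88.486 m²/s²
At the top, both N and weight point toward the centre: N + mg = mv_top²/r
N = m(v_top²/r − g) = 0.0106(88.486/1.19 − 9.81) = 0.6842 N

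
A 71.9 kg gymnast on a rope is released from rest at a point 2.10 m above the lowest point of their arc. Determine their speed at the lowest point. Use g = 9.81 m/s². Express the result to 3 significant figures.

v = 6.42 m/s

Energy conservation between the two points: mgh = ½mv²
The mass cancels from both sides.
v = √(2gh) = √(2 × 9.81 × 2.10) = √41.202 = 6.419 m/s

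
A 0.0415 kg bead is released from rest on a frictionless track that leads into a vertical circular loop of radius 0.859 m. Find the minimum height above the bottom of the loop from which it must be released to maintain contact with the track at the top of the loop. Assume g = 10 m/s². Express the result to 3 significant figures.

h = 2.15 m

At the top, for minimum speed gravity alone supplies the centripetal force: mg = mv_top²/r ⇒ v_top² = gr = 8.590 m²/s²
Energy conservation from release height h to the top (height 2r): mgh = ½mv_top² + mg(2r)
h = v_top²/(2g) + 2r = r/2 + 2r = 5r/2 = 2.147 m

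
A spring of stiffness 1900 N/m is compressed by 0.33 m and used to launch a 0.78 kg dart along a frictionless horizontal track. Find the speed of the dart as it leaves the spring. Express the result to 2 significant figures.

v = 16 m/s

Spring PE converts entirely to kinetic energy: ½kx² = ½mv²
v = x√(k/m) = 0.33 × √(1900/0.78) = 16.29 m/s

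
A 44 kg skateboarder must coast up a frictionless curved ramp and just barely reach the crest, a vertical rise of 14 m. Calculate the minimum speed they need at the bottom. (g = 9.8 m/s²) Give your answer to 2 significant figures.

v = 17 m/s

At the top they are momentarily at rest, so all KE converts to PE: ½mv² = mgh
v = √(2gh) = √(2 × 9.8 × 14) = 16.57 m/s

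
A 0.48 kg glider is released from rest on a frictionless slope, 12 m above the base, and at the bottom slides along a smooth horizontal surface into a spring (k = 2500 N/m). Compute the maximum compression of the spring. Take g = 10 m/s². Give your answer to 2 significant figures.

x = 0.21 m

Gravitational PE at the top equals spring PE at max compression: mgh = ½kx²
x = √(2mgh/k) = √(2 × 0.48 × 10 × 12 / 2500) = 0.2147 m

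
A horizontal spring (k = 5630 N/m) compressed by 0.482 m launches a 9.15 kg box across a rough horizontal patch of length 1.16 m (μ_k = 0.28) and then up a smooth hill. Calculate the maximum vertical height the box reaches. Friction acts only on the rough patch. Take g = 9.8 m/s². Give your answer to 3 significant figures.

Spring energy: E₀ = ½kx² = ½(5630)(0.482)² = 653.99 J
Friction: W_f = μ_k mg d = (0.28)(9.15)(9.8)(1.16) = 29.12 J
Energy at base of ramp: E = 653.99 − 29.12 = 624.87 J
At max height all remaining energy is PE: mgh = E ⇒ h = E/(mg) = 624.87/(9.15 × 9.8) = 6.969 m

h = 6.97 m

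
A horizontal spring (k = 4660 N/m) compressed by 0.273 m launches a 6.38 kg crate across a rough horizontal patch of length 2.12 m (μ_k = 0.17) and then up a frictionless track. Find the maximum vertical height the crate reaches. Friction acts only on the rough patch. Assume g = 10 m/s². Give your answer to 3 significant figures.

h = 2.36 m

Spring energy: E₀ = ½kx² = ½(4660)(0.273)² = 173.65 J
Friction: W_f = μ_k mg d = (0.17)(6.38)(10)(2.12) = 22.99 J
Energy at base of ramp: E = 173.65 − 22.99 = 150.66 J
At max height all remaining energy is PE: mgh = E ⇒ h = E/(mg) = 150.66/(6.38 × 10) = 2.361 m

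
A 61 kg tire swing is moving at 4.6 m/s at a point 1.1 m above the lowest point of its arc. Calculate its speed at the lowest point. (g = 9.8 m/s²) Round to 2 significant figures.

Mechanical energy is conserved (no friction): ½mv₀² + mgh = ½mv²
v² = v₀² + 2gh = (4.6)² + 2(9.8)(1.1) = 42.720
v = √42.720 = 6.536 m/s

v = 6.5 m/s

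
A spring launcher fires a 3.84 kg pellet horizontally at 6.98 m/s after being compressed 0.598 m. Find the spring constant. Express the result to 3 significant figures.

Spring PE at full compression equals KE at release: ½kx² = ½mv²
k = mv²/x² = (3.84)(6.98)²/(0.598)² = 523.2 N/m

k = 523 N/m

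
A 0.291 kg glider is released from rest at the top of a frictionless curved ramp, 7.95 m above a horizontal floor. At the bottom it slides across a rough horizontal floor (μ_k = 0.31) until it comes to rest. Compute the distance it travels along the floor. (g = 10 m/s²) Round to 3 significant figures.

d = 25.6 m

Energy at the top = energy at the end + work done against friction:
At rest all PE has been dissipated by friction: mgh = μ_k m g d
d = h/μ_k = 7.95/0.31 = 25.65 m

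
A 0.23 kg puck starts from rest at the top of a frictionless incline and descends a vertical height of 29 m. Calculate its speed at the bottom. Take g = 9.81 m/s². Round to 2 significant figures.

v = 24 m/s

Energy conservation between the two points: mgh = ½mv²
v = √(2gh) = √(2 × 9.81 × 29) = √568.98 = 23.85 m/s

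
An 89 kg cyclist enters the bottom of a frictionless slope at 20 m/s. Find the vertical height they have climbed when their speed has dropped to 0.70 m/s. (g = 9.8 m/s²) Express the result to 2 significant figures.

Conservation of energy: ½mv₁² = ½mv₂² + mgh
h = (v₁² − v₂²)/(2g) = (20² − 0.70²)/(2 × 9.8) = 20.38 m

h = 20 m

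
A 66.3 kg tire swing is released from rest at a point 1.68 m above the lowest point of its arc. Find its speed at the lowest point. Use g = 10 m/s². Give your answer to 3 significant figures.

Equating total energy at the two states: mgh = ½mv²
v = √(2gh) = √(2 × 10 × 1.68) = √33.600 = 5.797 m/s

v = 5.80 m/s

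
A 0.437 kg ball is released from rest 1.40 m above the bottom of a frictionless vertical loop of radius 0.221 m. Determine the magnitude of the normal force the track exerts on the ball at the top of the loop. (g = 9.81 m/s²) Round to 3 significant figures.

N = 32.9 N

Energy from release to top (height 2r): mgh = ½mv_top² + mg(2r)
v_top² = 2g(h − 2r) = 2(9.81)(1.40 − 0.4420) = 18.796 m²/s²
At the top, both N and weight point toward the centre: N + mg = mv_top²/r
N = m(v_top²/r − g) = 0.437(18.796/0.221 − 9.81) = 32.88 N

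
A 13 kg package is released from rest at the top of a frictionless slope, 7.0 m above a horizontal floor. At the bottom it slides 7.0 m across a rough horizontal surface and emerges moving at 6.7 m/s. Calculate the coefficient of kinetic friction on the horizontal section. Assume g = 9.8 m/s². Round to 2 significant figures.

μ_k = 0.67

Energy bookkeeping (friction removes W_f = μ_k N d):
mgh = ½mv² + μ_k m g d
mgh = 891.80 J; ½mv² = 291.79 J
W_f = 891.80 − 291.79 = 600.0 J
μ_k = W_f/(mg·d) = 600.0/(127.4 × 7.0) = 0.6728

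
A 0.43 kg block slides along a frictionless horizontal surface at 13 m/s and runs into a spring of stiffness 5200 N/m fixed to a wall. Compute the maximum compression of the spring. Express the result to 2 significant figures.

Conservation of energy between contact and max compression: ½mv² = ½kx²
x = v√(m/k) = 13 × √(0.43/5200) = 0.1182 m

x = 0.12 m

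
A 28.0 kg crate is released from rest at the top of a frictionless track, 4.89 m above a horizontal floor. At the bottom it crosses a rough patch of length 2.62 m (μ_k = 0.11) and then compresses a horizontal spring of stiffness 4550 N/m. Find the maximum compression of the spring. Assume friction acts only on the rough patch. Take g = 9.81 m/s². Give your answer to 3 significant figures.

Initial energy: E₁ = mgh = (28.0)(9.81)(4.89) = 1343.2 J
Friction removes W_f = μ_k mg d = (0.11)(28.0)(9.81)(2.62) = 79.16 J
Energy reaching the spring: E = 1343.2 − 79.16 = 1264.0 J
At max compression ½kx² = E ⇒ x = √(2E/k) = √(2 × 1264.0/4550) = 0.7454 m

x = 0.745 m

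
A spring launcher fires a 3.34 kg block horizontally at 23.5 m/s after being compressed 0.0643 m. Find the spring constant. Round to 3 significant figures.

Energy stored in the spring equals the launch KE: ½kx² = ½mv²
k = mv²/x² = (3.34)(23.5)²/(0.0643)² = 446129 N/m

k = 446000 N/m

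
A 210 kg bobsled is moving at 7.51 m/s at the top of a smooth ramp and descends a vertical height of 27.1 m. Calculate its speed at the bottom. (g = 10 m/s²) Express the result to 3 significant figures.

v = 24.5 m/s

Energy conservation between the two points: ½mv₀² + mgh = ½mv²
v² = v₀² + 2gh = (7.51)² + 2(10)(27.1) = 598.40
v = √598.40 = 24.46 m/s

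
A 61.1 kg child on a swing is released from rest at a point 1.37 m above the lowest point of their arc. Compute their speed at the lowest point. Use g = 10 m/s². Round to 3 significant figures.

v = 5.23 m/s

Equating total energy at the two states: mgh = ½mv²
The mass cancels from both sides.
v = √(2gh) = √(2 × 10 × 1.37) = √27.400 = 5.235 m/s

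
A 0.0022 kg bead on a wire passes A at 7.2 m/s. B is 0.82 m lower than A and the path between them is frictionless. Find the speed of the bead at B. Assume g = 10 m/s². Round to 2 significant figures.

v = 8.3 m/s

Equating total energy at the two states: ½mv₀² + mgh = ½mv²
v² = v₀² + 2gh = (7.2)² + 2(10)(0.82) = 68.240
v = √68.240 = 8.261 m/s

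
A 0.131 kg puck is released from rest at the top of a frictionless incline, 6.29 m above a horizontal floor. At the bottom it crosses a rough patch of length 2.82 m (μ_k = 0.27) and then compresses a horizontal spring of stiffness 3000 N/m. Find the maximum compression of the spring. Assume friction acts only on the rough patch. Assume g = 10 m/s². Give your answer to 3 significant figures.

Initial energy: E₁ = mgh = (0.131)(10)(6.29) = 8.2399 J
Friction removes W_f = μ_k mg d = (0.27)(0.131)(10)(2.82) = 0.9974 J
Energy reaching the spring: E = 8.2399 − 0.9974 = 7.2425 J
At max compression ½kx² = E ⇒ x = √(2E/k) = √(2 × 7.2425/3000) = 0.06949 m

x = 0.0695 m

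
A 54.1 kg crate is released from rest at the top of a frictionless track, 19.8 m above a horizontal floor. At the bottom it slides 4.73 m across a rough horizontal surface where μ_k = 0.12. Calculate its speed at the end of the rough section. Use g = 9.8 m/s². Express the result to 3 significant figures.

v = 19.4 m/s

Energy at the top = energy at the end + work done against friction:
mgh = ½mv² + μ_k m g d
W_f = μ_k mg d = (0.12)(54.1)(9.8)(4.73) = 300.9 J
½mv² = mgh − W_f = 10498 − 300.9 = 10197 J
v = √(2 × 10197/54.1) = 19.42 m/s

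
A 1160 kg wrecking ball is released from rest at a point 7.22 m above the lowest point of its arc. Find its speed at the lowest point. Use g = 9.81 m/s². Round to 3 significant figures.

v = 11.9 m/s

Equating total energy at the two states: mgh = ½mv²
The mass cancels from both sides.
v = √(2gh) = √(2 × 9.81 × 7.22) = √141.66 = 11.90 m/s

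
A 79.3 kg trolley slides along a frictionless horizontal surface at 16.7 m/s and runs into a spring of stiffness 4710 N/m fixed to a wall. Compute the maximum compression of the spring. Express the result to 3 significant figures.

At max compression the trolley is momentarily at rest: ½mv² = ½kx²
x = v√(m/k) = 16.7 × √(79.3/4710) = 2.167 m

x = 2.17 m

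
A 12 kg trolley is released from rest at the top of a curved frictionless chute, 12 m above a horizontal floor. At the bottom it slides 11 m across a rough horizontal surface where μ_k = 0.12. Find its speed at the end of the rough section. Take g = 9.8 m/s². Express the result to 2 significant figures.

Applying the work–energy principle:
mgh = ½mv² + μ_k m g d
W_f = μ_k mg d = (0.12)(12)(9.8)(11) = 155.2 J
½mv² = mgh − W_f = 1411.2 − 155.2 = 1256.0 J
v = √(2 × 1256.0/12) = 14.47 m/s

v = 14 m/s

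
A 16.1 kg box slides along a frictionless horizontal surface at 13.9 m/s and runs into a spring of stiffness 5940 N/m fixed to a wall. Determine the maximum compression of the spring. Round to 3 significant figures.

x = 0.724 m

Conservation of energy between contact and max compression: ½mv² = ½kx²
x = v√(m/k) = 13.9 × √(16.1/5940) = 0.7237 m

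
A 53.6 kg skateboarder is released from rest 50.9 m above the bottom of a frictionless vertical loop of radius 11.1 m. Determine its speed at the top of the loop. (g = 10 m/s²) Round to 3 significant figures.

Energy conservation: mgh = ½mv_top² + mg(2r)
v_top² = 2g(h − 2r) = 2(10)(50.9 − 22.20) = 574.0
v_top = 23.96 m/s

v = 24.0 m/s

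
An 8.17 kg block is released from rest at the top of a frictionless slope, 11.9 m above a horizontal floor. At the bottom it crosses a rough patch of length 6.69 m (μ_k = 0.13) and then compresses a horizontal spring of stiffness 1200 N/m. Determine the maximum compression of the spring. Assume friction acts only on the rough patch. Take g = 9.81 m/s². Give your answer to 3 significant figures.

Initial energy: E₁ = mgh = (8.17)(9.81)(11.9) = 953.76 J
Friction removes W_f = μ_k mg d = (0.13)(8.17)(9.81)(6.69) = 69.70 J
Energy reaching the spring: E = 953.76 − 69.70 = 884.05 J
At max compression ½kx² = E ⇒ x = √(2E/k) = √(2 × 884.05/1200) = 1.214 m

x = 1.21 m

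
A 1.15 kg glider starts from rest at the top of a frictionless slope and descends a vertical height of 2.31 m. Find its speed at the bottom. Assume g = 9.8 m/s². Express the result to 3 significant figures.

Mechanical energy is conserved (no friction): mgh = ½mv²
v = √(2gh) = √(2 × 9.8 × 2.31) = √45.276 = 6.729 m/s

v = 6.73 m/s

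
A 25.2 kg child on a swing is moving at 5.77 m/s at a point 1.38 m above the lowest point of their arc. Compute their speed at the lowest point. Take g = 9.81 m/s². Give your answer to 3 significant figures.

v = 7.77 m/s

Mechanical energy is conserved (no friction): ½mv₀² + mgh = ½mv²
v² = v₀² + 2gh = (5.77)² + 2(9.81)(1.38) = 60.368
v = √60.368 = 7.770 m/s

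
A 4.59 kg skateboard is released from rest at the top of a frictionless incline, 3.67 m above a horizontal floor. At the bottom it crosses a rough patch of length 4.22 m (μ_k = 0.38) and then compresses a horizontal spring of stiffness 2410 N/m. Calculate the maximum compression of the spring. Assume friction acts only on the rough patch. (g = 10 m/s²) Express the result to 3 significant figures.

Initial energy: E₁ = mgh = (4.59)(10)(3.67) = 168.45 J
Friction removes W_f = μ_k mg d = (0.38)(4.59)(10)(4.22) = 73.61 J
Energy reaching the spring: E = 168.45 − 73.61 = 94.848 J
At max compression ½kx² = E ⇒ x = √(2E/k) = √(2 × 94.848/2410) = 0.2806 m

x = 0.281 m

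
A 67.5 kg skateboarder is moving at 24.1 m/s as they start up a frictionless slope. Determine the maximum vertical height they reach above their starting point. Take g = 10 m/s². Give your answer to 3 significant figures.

By energy conservation, ½mv² = mgh
h = v²/(2g) = 24.1²/(2 × 10) = 29.04 m

h = 29.0 m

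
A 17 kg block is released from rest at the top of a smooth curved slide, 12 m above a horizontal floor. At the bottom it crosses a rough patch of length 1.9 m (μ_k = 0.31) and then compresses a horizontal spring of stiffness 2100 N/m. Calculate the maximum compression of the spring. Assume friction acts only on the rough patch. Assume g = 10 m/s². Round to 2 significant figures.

Initial energy: E₁ = mgh = (17)(10)(12) = 2040.0 J
Friction removes W_f = μ_k mg d = (0.31)(17)(10)(1.9) = 100.1 J
Energy reaching the spring: E = 2040.0 − 100.1 = 1939.9 J
At max compression ½kx² = E ⇒ x = √(2E/k) = √(2 × 1939.9/2100) = 1.359 m

x = 1.4 m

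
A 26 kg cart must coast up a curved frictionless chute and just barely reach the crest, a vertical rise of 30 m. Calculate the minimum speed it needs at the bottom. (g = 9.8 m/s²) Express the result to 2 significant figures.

At the top it is momentarily at rest, so all KE converts to PE: ½mv² = mgh
v = √(2gh) = √(2 × 9.8 × 30) = 24.25 m/s

v = 24 m/s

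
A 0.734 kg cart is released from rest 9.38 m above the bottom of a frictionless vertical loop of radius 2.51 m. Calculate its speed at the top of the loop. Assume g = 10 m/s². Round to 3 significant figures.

Energy conservation: mgh = ½mv_top² + mg(2r)
v_top² = 2g(h − 2r) = 2(10)(9.38 − 5.020) = 87.20
v_top = 9.338 m/s

v = 9.34 m/s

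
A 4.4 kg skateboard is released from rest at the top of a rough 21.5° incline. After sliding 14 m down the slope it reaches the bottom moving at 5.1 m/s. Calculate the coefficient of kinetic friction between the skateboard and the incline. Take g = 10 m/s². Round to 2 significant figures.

Energy balance down the incline: mg L sinθ − ½mv² = μ_k (mg cosθ) L
mgL sinθ = 225.76 J; ½mv² = 57.222 J
W_f = 225.76 − 57.222 = 168.5 J
μ_k = W_f/(mg cosθ · L) = 168.5/(40.94 × 14) = 0.2941

μ_k = 0.29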